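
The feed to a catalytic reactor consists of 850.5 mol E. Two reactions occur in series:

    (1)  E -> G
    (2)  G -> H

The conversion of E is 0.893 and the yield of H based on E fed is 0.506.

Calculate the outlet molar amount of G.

Conversion of E: E consumed = 1ξ₁ = 0.893 × 850.5 → ξ₁ = 759.5 mol.
Yield of H: 1ξ₂ / 850.5 = 0.506 → ξ₂ = 430.4 mol.
Outlet amounts (n = n₀ + Σ ν·ξ):
  E: 850.5 − 1(759.5) = 91
  G: 0 + 1(759.5) − 1(430.4) = 329.1
  H: 0 + 1(430.4) = 430.4

329 mol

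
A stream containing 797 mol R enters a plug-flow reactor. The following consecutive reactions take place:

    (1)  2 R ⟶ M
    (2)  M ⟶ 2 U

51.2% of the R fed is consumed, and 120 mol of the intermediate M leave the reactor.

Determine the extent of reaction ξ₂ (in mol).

Conversion of R: R consumed = 2ξ₁ = 0.512 × 797 → ξ₁ = 204 mol.
M balance: n_M = 0 + 1ξ₁ − 1ξ₂ = 120 → ξ₂ = (1·204 − 120)/1 = 84.03 mol.
Outlet amounts (n = n₀ + Σ ν·ξ):
  R: 797 − 2(204) = 388.9
  M: 0 + 1(204) − 1(84.03) = 120
  U: 0 + 2(84.03) = 168.1

ξ₂ = 84 mol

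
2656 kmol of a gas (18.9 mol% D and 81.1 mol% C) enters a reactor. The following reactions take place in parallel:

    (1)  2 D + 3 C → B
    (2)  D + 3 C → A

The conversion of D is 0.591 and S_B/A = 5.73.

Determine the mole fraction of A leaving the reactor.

0.0117

Conversion of D: D consumed = 0.591 × 502 = 296.7 kmol = 2ξ₁ + 1ξ₂.
Selectivity: 1ξ₁ / (1ξ₂) = 5.73 → ξ₁ = 5.73 ξ₂.
Substitute: (2·5.73 + 1) ξ₂ = 296.7 → ξ₂ = 23.81 kmol, ξ₁ = 136.4 kmol.
Outlet amounts (n = n₀ + Σ ν·ξ):
  D: 502 − 2(136.4) − 1(23.81) = 205.3
  C: 2154 − 3(136.4) − 3(23.81) = 1673
  B: 0 + 1(136.4) = 136.4
  A: 0 + 1(23.81) = 23.81
Total out = 2039 kmol; y_A = 23.81 / 2039 = 0.01168.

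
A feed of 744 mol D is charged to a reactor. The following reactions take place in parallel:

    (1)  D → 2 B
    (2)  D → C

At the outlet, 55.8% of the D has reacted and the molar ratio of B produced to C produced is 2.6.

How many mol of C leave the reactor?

Conversion of D: D consumed = 0.558 × 744 = 415.2 mol = 1ξ₁ + 1ξ₂.
Selectivity: 2ξ₁ / (1ξ₂) = 2.6 → ξ₁ = 1.3 ξ₂.
Substitute: (1·1.3 + 1) ξ₂ = 415.2 → ξ₂ = 180.5 mol, ξ₁ = 234.7 mol.
Outlet amounts (n = n₀ + Σ ν·ξ):
  D: 744 − 1(234.7) − 1(180.5) = 328.8
  B: 0 + 2(234.7) = 469.3
  C: 0 + 1(180.5) = 180.5

181 mol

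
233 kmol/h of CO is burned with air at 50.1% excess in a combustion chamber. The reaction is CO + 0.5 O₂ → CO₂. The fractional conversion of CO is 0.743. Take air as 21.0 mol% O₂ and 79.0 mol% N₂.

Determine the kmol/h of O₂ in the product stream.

88.3 kmol/h

Stoichiometric O₂ = 0.5 × 233 = 116.5 kmol/h; O₂ fed = 116.5 × 1.501 = 174.9 kmol/h.
N₂ fed = 174.9 × 79/21 = 657.8 kmol/h.
Fuel reacted = 0.743 × 233 → ξ = 173.1 kmol/h.
Outlet (n = n₀ + ν ξ):
  CO: 233 − 1(173.1) = 59.88
  O₂: 174.9 − 0.5(173.1) = 88.31
  N₂: 657.8 (inert)
  CO₂: 0 + 1(173.1) = 173.1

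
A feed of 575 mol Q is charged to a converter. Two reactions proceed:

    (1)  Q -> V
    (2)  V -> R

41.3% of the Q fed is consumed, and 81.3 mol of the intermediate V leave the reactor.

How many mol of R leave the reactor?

156 mol

Conversion of Q: Q consumed = 1ξ₁ = 0.413 × 575 → ξ₁ = 237.5 mol.
V balance: n_V = 0 + 1ξ₁ − 1ξ₂ = 81.3 → ξ₂ = (1·237.5 − 81.3)/1 = 156.2 mol.
Outlet amounts (n = n₀ + Σ ν·ξ):
  Q: 575 − 1(237.5) = 337.5
  V: 0 + 1(237.5) − 1(156.2) = 81.3
  R: 0 + 1(156.2) = 156.2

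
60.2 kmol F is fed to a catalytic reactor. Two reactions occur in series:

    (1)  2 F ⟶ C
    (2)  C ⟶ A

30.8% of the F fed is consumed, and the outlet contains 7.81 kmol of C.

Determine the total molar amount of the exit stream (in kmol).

50.9 kmol

Conversion of F: F consumed = 2ξ₁ = 0.308 × 60.2 → ξ₁ = 9.271 kmol.
C balance: n_C = 0 + 1ξ₁ − 1ξ₂ = 7.81 → ξ₂ = (1·9.271 − 7.81)/1 = 1.461 kmol.
Outlet amounts (n = n₀ + Σ ν·ξ):
  F: 60.2 − 2(9.271) = 41.66
  C: 0 + 1(9.271) − 1(1.461) = 7.81
  A: 0 + 1(1.461) = 1.461
Total out = 41.66 + 7.81 + 1.461 = 50.93 kmol.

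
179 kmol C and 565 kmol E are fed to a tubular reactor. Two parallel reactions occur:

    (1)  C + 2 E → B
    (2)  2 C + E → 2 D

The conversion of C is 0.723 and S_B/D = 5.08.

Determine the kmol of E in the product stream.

Conversion of C: C consumed = 0.723 × 179 = 129.4 kmol = 1ξ₁ + 2ξ₂.
Selectivity: 1ξ₁ / (2ξ₂) = 5.08 → ξ₁ = 10.16 ξ₂.
Substitute: (1·10.16 + 2) ξ₂ = 129.4 → ξ₂ = 10.64 kmol, ξ₁ = 108.1 kmol.
Outlet amounts (n = n₀ + Σ ν·ξ):
  C: 179 − 1(108.1) − 2(10.64) = 49.58
  E: 565 − 2(108.1) − 1(10.64) = 338.1
  B: 0 + 1(108.1) = 108.1
  D: 0 + 2(10.64) = 21.29

338 kmol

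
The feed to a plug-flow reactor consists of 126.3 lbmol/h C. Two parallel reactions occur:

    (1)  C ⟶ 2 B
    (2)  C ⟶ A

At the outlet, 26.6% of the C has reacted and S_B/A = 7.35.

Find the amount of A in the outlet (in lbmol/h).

Conversion of C: C consumed = 0.266 × 126.3 = 33.6 lbmol/h = 1ξ₁ + 1ξ₂.
Selectivity: 2ξ₁ / (1ξ₂) = 7.35 → ξ₁ = 3.675 ξ₂.
Substitute: (1·3.675 + 1) ξ₂ = 33.6 → ξ₂ = 7.186 lbmol/h, ξ₁ = 26.41 lbmol/h.
Outlet amounts (n = n₀ + Σ ν·ξ):
  C: 126.3 − 1(26.41) − 1(7.186) = 92.7
  B: 0 + 2(26.41) = 52.82
  A: 0 + 1(7.186) = 7.186

7.19 lbmol/h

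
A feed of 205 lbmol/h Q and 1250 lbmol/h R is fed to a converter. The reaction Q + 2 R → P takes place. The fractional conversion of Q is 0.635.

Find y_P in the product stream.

Q reacted = 0.635 × 205 = 130.2 lbmol/h; ν_Q = −1, so ξ = 130.2/1 = 130.2 lbmol/h.
Outlet amounts (n = n₀ + ν ξ):
  Q: 205 − 1(130.2) = 74.82
  R: 1250 − 2(130.2) = 989.6
  P: 0 + 1(130.2) = 130.2
Total out = 1195 lbmol/h; y_P = 130.2 / 1195 = 0.109.

0.109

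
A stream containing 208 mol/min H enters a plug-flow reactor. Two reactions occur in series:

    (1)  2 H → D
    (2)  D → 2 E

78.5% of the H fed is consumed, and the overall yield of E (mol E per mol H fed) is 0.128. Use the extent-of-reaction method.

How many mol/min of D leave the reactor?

68.3 mol/min

Conversion of H: H consumed = 2ξ₁ = 0.785 × 208 → ξ₁ = 81.64 mol/min.
Yield of E: 2ξ₂ / 208 = 0.128 → ξ₂ = 13.31 mol/min.
Outlet amounts (n = n₀ + Σ ν·ξ):
  H: 208 − 2(81.64) = 44.72
  D: 0 + 1(81.64) − 1(13.31) = 68.33
  E: 0 + 2(13.31) = 26.62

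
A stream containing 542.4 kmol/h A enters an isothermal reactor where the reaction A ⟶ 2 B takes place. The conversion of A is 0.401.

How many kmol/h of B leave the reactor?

435 kmol/h

A reacted = 0.401 × 542.4 = 217.5 kmol/h; ν_A = −1, so ξ = 217.5/1 = 217.5 kmol/h.
Outlet amounts (n = n₀ + ν ξ):
  A: 542.4 − 1(217.5) = 324.9
  B: 0 + 2(217.5) = 435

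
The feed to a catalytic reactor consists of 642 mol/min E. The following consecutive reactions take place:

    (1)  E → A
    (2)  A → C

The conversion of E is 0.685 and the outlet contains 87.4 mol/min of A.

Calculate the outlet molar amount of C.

Conversion of E: E consumed = 1ξ₁ = 0.685 × 642 → ξ₁ = 439.8 mol/min.
A balance: n_A = 0 + 1ξ₁ − 1ξ₂ = 87.4 → ξ₂ = (1·439.8 − 87.4)/1 = 352.4 mol/min.
Outlet amounts (n = n₀ + Σ ν·ξ):
  E: 642 − 1(439.8) = 202.2
  A: 0 + 1(439.8) − 1(352.4) = 87.4
  C: 0 + 1(352.4) = 352.4

352 mol/min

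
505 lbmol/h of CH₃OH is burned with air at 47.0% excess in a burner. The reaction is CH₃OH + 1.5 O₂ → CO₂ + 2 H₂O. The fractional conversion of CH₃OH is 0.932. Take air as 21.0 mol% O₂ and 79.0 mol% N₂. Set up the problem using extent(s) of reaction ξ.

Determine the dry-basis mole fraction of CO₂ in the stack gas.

0.0923

Stoichiometric O₂ = 1.5 × 505 = 757.5 lbmol/h; O₂ fed = 757.5 × 1.470 = 1114 lbmol/h.
N₂ fed = 1114 × 79/21 = 4189 lbmol/h.
Fuel reacted = 0.932 × 505 → ξ = 470.7 lbmol/h.
Outlet (n = n₀ + ν ξ):
  CH₃OH: 505 − 1(470.7) = 34.34
  O₂: 1114 − 1.5(470.7) = 407.5
  N₂: 4189 (inert)
  CO₂: 0 + 1(470.7) = 470.7
  H₂O: 0 + 2(470.7) = 941.3
Dry total = 5102 lbmol/h; y_CO₂ (dry) = 470.7 / 5102 = 0.09226.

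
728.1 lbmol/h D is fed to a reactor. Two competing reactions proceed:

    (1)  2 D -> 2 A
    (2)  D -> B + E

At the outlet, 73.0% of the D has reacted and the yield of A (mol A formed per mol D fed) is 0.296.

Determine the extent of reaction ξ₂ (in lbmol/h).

Yield of A: 2ξ₁ / 728.1 = 0.296 → ξ₁ = 107.8 lbmol/h.
Conversion of D: 2ξ₁ + 1ξ₂ = 0.73 × 728.1 = 531.5 → ξ₂ = 316 lbmol/h.
Outlet amounts (n = n₀ + Σ ν·ξ):
  D: 728.1 − 2(107.8) − 1(316) = 196.6
  A: 0 + 2(107.8) = 215.5
  B: 0 + 1(316) = 316
  E: 0 + 1(316) = 316

ξ₂ = 316 lbmol/h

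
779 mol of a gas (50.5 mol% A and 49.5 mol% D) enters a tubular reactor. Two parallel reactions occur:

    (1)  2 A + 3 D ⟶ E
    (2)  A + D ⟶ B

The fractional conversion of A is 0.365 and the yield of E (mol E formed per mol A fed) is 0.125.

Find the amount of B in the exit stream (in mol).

Yield of E: 1ξ₁ / 393.4 = 0.125 → ξ₁ = 49.17 mol.
Conversion of A: 2ξ₁ + 1ξ₂ = 0.365 × 393.4 = 143.6 → ξ₂ = 45.24 mol.
Outlet amounts (n = n₀ + Σ ν·ξ):
  A: 393.4 − 2(49.17) − 1(45.24) = 249.8
  D: 385.6 − 3(49.17) − 1(45.24) = 192.8
  E: 0 + 1(49.17) = 49.17
  B: 0 + 1(45.24) = 45.24

45.2 mol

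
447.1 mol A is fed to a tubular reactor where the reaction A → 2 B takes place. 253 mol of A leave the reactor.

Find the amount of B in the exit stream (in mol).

For A: n = n₀ − 1ξ → 253 = 447.1 − 1ξ, giving ξ = 194.1 mol.
Outlet amounts (n = n₀ + ν ξ):
  A: 447.1 − 1(194.1) = 253
  B: 0 + 2(194.1) = 388.2

388 mol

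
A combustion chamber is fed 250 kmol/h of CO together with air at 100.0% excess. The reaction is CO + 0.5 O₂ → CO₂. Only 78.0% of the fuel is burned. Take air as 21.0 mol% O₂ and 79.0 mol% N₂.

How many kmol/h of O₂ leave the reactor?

152 kmol/h

Stoichiometric O₂ = 0.5 × 250 = 125 kmol/h; O₂ fed = 125 × 2.000 = 250 kmol/h.
N₂ fed = 250 × 79/21 = 940.5 kmol/h.
Fuel reacted = 0.78 × 250 → ξ = 195 kmol/h.
Outlet (n = n₀ + ν ξ):
  CO: 250 − 1(195) = 55
  O₂: 250 − 0.5(195) = 152.5
  N₂: 940.5 (inert)
  CO₂: 0 + 1(195) = 195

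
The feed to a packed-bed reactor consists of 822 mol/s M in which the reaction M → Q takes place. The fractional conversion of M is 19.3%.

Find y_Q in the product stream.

0.193

M reacted = 0.193 × 822 = 158.6 mol/s; ν_M = −1, so ξ = 158.6/1 = 158.6 mol/s.
Outlet amounts (n = n₀ + ν ξ):
  M: 822 − 1(158.6) = 663.4
  Q: 0 + 1(158.6) = 158.6
Total out = 822 mol/s; y_Q = 158.6 / 822 = 0.193.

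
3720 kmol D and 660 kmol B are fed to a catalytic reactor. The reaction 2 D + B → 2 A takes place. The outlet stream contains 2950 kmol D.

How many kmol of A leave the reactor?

For D: n = n₀ − 2ξ → 2950 = 3720 − 2ξ, giving ξ = 385 kmol.
Outlet amounts (n = n₀ + ν ξ):
  D: 3720 − 2(385) = 2950
  B: 660 − 1(385) = 275
  A: 0 + 2(385) = 770

770 kmol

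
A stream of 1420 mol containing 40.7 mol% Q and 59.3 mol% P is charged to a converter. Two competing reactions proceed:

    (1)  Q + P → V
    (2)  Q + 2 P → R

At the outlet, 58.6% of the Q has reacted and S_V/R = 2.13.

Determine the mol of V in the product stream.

230 mol

Conversion of Q: Q consumed = 0.586 × 577.9 = 338.7 mol = 1ξ₁ + 1ξ₂.
Selectivity: 1ξ₁ / (1ξ₂) = 2.13 → ξ₁ = 2.13 ξ₂.
Substitute: (1·2.13 + 1) ξ₂ = 338.7 → ξ₂ = 108.2 mol, ξ₁ = 230.5 mol.
Outlet amounts (n = n₀ + Σ ν·ξ):
  Q: 577.9 − 1(230.5) − 1(108.2) = 239.3
  P: 842.1 − 1(230.5) − 2(108.2) = 395.2
  V: 0 + 1(230.5) = 230.5
  R: 0 + 1(108.2) = 108.2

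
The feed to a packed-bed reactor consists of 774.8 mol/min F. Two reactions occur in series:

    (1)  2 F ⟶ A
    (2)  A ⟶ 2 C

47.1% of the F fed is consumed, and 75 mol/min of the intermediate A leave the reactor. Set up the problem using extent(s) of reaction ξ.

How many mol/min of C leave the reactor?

215 mol/min

Conversion of F: F consumed = 2ξ₁ = 0.471 × 774.8 → ξ₁ = 182.5 mol/min.
A balance: n_A = 0 + 1ξ₁ − 1ξ₂ = 75 → ξ₂ = (1·182.5 − 75)/1 = 107.5 mol/min.
Outlet amounts (n = n₀ + Σ ν·ξ):
  F: 774.8 − 2(182.5) = 409.9
  A: 0 + 1(182.5) − 1(107.5) = 75
  C: 0 + 2(107.5) = 214.9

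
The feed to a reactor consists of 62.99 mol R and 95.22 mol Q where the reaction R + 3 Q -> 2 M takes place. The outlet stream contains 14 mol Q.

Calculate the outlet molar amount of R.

For Q: n = n₀ − 3ξ → 14 = 95.22 − 3ξ, giving ξ = 27.07 mol.
Outlet amounts (n = n₀ + ν ξ):
  R: 62.99 − 1(27.07) = 35.92
  Q: 95.22 − 3(27.07) = 14
  M: 0 + 2(27.07) = 54.15

35.9 mol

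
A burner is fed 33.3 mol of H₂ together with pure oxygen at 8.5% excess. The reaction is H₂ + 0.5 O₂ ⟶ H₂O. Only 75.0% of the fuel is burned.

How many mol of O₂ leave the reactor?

5.58 mol

Stoichiometric O₂ = 0.5 × 33.3 = 16.65 mol; O₂ fed = 16.65 × 1.085 = 18.07 mol.
Fuel reacted = 0.75 × 33.3 → ξ = 24.97 mol.
Outlet (n = n₀ + ν ξ):
  H₂: 33.3 − 1(24.97) = 8.325
  O₂: 18.07 − 0.5(24.97) = 5.578
  H₂O: 0 + 1(24.97) = 24.97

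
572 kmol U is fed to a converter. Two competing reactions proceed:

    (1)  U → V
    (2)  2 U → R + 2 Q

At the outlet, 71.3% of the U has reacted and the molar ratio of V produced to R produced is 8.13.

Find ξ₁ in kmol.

ξ₁ = 327 kmol

Conversion of U: U consumed = 0.713 × 572 = 407.8 kmol = 1ξ₁ + 2ξ₂.
Selectivity: 1ξ₁ / (1ξ₂) = 8.13 → ξ₁ = 8.13 ξ₂.
Substitute: (1·8.13 + 2) ξ₂ = 407.8 → ξ₂ = 40.26 kmol, ξ₁ = 327.3 kmol.
Outlet amounts (n = n₀ + Σ ν·ξ):
  U: 572 − 1(327.3) − 2(40.26) = 164.2
  V: 0 + 1(327.3) = 327.3
  R: 0 + 1(40.26) = 40.26
  Q: 0 + 2(40.26) = 80.52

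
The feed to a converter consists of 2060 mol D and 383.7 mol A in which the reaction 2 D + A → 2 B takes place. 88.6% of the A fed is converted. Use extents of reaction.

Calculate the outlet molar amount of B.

A reacted = 0.886 × 383.7 = 340 mol; ν_A = −1, so ξ = 340/1 = 340 mol.
Outlet amounts (n = n₀ + ν ξ):
  D: 2060 − 2(340) = 1380
  A: 383.7 − 1(340) = 43.74
  B: 0 + 2(340) = 679.9

680 mol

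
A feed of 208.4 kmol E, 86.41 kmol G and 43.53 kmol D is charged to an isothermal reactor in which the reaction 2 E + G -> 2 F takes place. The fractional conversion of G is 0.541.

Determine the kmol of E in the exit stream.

G reacted = 0.541 × 86.41 = 46.75 kmol; ν_G = −1, so ξ = 46.75/1 = 46.75 kmol.
Outlet amounts (n = n₀ + ν ξ):
  E: 208.4 − 2(46.75) = 114.9
  G: 86.41 − 1(46.75) = 39.66
  F: 0 + 2(46.75) = 93.5
  D: 43.53 (inert)

115 kmol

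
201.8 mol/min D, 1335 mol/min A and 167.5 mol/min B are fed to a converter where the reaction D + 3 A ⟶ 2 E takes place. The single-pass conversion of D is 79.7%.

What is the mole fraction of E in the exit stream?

0.233

D reacted = 0.797 × 201.8 = 160.8 mol/min; ν_D = −1, so ξ = 160.8/1 = 160.8 mol/min.
Outlet amounts (n = n₀ + ν ξ):
  D: 201.8 − 1(160.8) = 40.97
  A: 1335 − 3(160.8) = 852.5
  E: 0 + 2(160.8) = 321.7
  B: 167.5 (inert)
Total out = 1383 mol/min; y_E = 321.7 / 1383 = 0.2327.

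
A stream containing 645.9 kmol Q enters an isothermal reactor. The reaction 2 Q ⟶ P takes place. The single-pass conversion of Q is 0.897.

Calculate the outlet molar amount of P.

Q reacted = 0.897 × 645.9 = 579.4 kmol; ν_Q = −2, so ξ = 579.4/2 = 289.7 kmol.
Outlet amounts (n = n₀ + ν ξ):
  Q: 645.9 − 2(289.7) = 66.53
  P: 0 + 1(289.7) = 289.7

290 kmol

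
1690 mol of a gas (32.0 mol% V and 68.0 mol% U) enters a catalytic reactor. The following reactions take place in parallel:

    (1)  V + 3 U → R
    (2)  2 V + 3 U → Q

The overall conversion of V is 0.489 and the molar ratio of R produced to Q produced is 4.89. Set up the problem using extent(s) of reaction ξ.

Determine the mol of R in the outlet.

188 mol

Conversion of V: V consumed = 0.489 × 540.8 = 264.5 mol = 1ξ₁ + 2ξ₂.
Selectivity: 1ξ₁ / (1ξ₂) = 4.89 → ξ₁ = 4.89 ξ₂.
Substitute: (1·4.89 + 2) ξ₂ = 264.5 → ξ₂ = 38.38 mol, ξ₁ = 187.7 mol.
Outlet amounts (n = n₀ + Σ ν·ξ):
  V: 540.8 − 1(187.7) − 2(38.38) = 276.3
  U: 1149 − 3(187.7) − 3(38.38) = 471
  R: 0 + 1(187.7) = 187.7
  Q: 0 + 1(38.38) = 38.38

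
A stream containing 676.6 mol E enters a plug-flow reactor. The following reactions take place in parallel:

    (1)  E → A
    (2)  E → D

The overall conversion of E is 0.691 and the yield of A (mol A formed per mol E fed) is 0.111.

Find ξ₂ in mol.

ξ₂ = 392 mol

Yield of A: 1ξ₁ / 676.6 = 0.111 → ξ₁ = 75.1 mol.
Conversion of E: 1ξ₁ + 1ξ₂ = 0.691 × 676.6 = 467.5 → ξ₂ = 392.4 mol.
Outlet amounts (n = n₀ + Σ ν·ξ):
  E: 676.6 − 1(75.1) − 1(392.4) = 209.1
  A: 0 + 1(75.1) = 75.1
  D: 0 + 1(392.4) = 392.4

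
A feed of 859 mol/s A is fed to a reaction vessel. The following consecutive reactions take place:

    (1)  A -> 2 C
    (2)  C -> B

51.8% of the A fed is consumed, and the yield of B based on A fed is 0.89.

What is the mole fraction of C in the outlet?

Conversion of A: A consumed = 1ξ₁ = 0.518 × 859 → ξ₁ = 445 mol/s.
Yield of B: 1ξ₂ / 859 = 0.89 → ξ₂ = 764.5 mol/s.
Outlet amounts (n = n₀ + Σ ν·ξ):
  A: 859 − 1(445) = 414
  C: 0 + 2(445) − 1(764.5) = 125.4
  B: 0 + 1(764.5) = 764.5
Total out = 1304 mol/s; y_C = 125.4 / 1304 = 0.09618.

0.0962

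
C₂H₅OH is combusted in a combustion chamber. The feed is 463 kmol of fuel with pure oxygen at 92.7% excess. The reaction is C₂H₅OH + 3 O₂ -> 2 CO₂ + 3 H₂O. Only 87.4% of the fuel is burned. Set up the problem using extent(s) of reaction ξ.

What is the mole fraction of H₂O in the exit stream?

0.343

Stoichiometric O₂ = 3 × 463 = 1389 kmol; O₂ fed = 1389 × 1.927 = 2677 kmol.
Fuel reacted = 0.874 × 463 → ξ = 404.7 kmol.
Outlet (n = n₀ + ν ξ):
  C₂H₅OH: 463 − 1(404.7) = 58.34
  O₂: 2677 − 3(404.7) = 1463
  CO₂: 0 + 2(404.7) = 809.3
  H₂O: 0 + 3(404.7) = 1214
Total out = 3544 kmol; y_H₂O = 1214 / 3544 = 0.3425.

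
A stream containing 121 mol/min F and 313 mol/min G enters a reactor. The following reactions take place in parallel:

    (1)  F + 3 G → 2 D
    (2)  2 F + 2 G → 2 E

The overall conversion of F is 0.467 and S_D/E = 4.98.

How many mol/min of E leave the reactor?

Conversion of F: F consumed = 0.467 × 121 = 56.51 mol/min = 1ξ₁ + 2ξ₂.
Selectivity: 2ξ₁ / (2ξ₂) = 4.98 → ξ₁ = 4.98 ξ₂.
Substitute: (1·4.98 + 2) ξ₂ = 56.51 → ξ₂ = 8.096 mol/min, ξ₁ = 40.32 mol/min.
Outlet amounts (n = n₀ + Σ ν·ξ):
  F: 121 − 1(40.32) − 2(8.096) = 64.49
  G: 313 − 3(40.32) − 2(8.096) = 175.9
  D: 0 + 2(40.32) = 80.63
  E: 0 + 2(8.096) = 16.19

16.2 mol/min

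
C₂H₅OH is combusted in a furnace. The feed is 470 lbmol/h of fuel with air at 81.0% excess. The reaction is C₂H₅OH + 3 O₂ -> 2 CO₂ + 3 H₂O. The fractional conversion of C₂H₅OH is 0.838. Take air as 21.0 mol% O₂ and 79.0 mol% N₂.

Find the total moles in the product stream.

13000 lbmol/h

Stoichiometric O₂ = 3 × 470 = 1410 lbmol/h; O₂ fed = 1410 × 1.810 = 2552 lbmol/h.
N₂ fed = 2552 × 79/21 = 9601 lbmol/h.
Fuel reacted = 0.838 × 470 → ξ = 393.9 lbmol/h.
Outlet (n = n₀ + ν ξ):
  C₂H₅OH: 470 − 1(393.9) = 76.14
  O₂: 2552 − 3(393.9) = 1371
  N₂: 9601 (inert)
  CO₂: 0 + 2(393.9) = 787.7
  H₂O: 0 + 3(393.9) = 1182
Total out = 76.14 + 1371 + 9601 + 787.7 + 1182 = 13020 lbmol/h.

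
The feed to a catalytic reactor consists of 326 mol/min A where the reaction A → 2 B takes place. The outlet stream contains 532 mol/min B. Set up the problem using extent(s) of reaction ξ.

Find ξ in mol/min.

ξ = 266 mol/min

For B: n = n₀ + 2ξ → 532 = 0 + 2ξ, giving ξ = 266 mol/min.
Outlet amounts (n = n₀ + ν ξ):
  A: 326 − 1(266) = 60
  B: 0 + 2(266) = 532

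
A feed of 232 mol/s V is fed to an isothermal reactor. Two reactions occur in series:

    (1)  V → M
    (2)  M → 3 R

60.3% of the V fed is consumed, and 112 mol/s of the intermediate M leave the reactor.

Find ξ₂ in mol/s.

Conversion of V: V consumed = 1ξ₁ = 0.603 × 232 → ξ₁ = 139.9 mol/s.
M balance: n_M = 0 + 1ξ₁ − 1ξ₂ = 112 → ξ₂ = (1·139.9 − 112)/1 = 27.9 mol/s.
Outlet amounts (n = n₀ + Σ ν·ξ):
  V: 232 − 1(139.9) = 92.1
  M: 0 + 1(139.9) − 1(27.9) = 112
  R: 0 + 3(27.9) = 83.69

ξ₂ = 27.9 mol/s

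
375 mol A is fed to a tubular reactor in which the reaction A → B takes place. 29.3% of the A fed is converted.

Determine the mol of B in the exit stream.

110 mol

A reacted = 0.293 × 375 = 109.9 mol; ν_A = −1, so ξ = 109.9/1 = 109.9 mol.
Outlet amounts (n = n₀ + ν ξ):
  A: 375 − 1(109.9) = 265.1
  B: 0 + 1(109.9) = 109.9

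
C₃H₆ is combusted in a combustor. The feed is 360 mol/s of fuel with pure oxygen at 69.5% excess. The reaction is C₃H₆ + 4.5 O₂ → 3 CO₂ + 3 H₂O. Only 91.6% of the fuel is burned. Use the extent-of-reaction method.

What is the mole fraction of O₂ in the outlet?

Stoichiometric O₂ = 4.5 × 360 = 1620 mol/s; O₂ fed = 1620 × 1.695 = 2746 mol/s.
Fuel reacted = 0.916 × 360 → ξ = 329.8 mol/s.
Outlet (n = n₀ + ν ξ):
  C₃H₆: 360 − 1(329.8) = 30.24
  O₂: 2746 − 4.5(329.8) = 1262
  CO₂: 0 + 3(329.8) = 989.3
  H₂O: 0 + 3(329.8) = 989.3
Total out = 3271 mol/s; y_O₂ = 1262 / 3271 = 0.3858.

0.386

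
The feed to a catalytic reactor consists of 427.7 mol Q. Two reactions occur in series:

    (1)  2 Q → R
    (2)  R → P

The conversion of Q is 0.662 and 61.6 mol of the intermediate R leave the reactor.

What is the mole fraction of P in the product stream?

0.279

Conversion of Q: Q consumed = 2ξ₁ = 0.662 × 427.7 → ξ₁ = 141.6 mol.
R balance: n_R = 0 + 1ξ₁ − 1ξ₂ = 61.6 → ξ₂ = (1·141.6 − 61.6)/1 = 79.97 mol.
Outlet amounts (n = n₀ + Σ ν·ξ):
  Q: 427.7 − 2(141.6) = 144.6
  R: 0 + 1(141.6) − 1(79.97) = 61.6
  P: 0 + 1(79.97) = 79.97
Total out = 286.1 mol; y_P = 79.97 / 286.1 = 0.2795.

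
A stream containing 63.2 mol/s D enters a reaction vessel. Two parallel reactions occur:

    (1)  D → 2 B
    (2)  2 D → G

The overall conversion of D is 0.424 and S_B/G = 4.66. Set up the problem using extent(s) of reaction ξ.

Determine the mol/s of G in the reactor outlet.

Conversion of D: D consumed = 0.424 × 63.2 = 26.8 mol/s = 1ξ₁ + 2ξ₂.
Selectivity: 2ξ₁ / (1ξ₂) = 4.66 → ξ₁ = 2.33 ξ₂.
Substitute: (1·2.33 + 2) ξ₂ = 26.8 → ξ₂ = 6.189 mol/s, ξ₁ = 14.42 mol/s.
Outlet amounts (n = n₀ + Σ ν·ξ):
  D: 63.2 − 1(14.42) − 2(6.189) = 36.4
  B: 0 + 2(14.42) = 28.84
  G: 0 + 1(6.189) = 6.189

6.19 mol/s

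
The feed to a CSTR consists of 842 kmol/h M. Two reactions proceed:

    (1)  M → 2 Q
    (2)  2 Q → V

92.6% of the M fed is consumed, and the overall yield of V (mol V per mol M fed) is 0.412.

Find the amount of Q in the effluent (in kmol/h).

Conversion of M: M consumed = 1ξ₁ = 0.926 × 842 → ξ₁ = 779.7 kmol/h.
Yield of V: 1ξ₂ / 842 = 0.412 → ξ₂ = 346.9 kmol/h.
Outlet amounts (n = n₀ + Σ ν·ξ):
  M: 842 − 1(779.7) = 62.31
  Q: 0 + 2(779.7) − 2(346.9) = 865.6
  V: 0 + 1(346.9) = 346.9

866 kmol/h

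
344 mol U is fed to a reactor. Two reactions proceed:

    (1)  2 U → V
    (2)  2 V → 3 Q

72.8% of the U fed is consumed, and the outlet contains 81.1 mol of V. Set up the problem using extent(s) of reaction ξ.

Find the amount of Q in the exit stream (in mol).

66.2 mol

Conversion of U: U consumed = 2ξ₁ = 0.728 × 344 → ξ₁ = 125.2 mol.
V balance: n_V = 0 + 1ξ₁ − 2ξ₂ = 81.1 → ξ₂ = (1·125.2 − 81.1)/2 = 22.06 mol.
Outlet amounts (n = n₀ + Σ ν·ξ):
  U: 344 − 2(125.2) = 93.57
  V: 0 + 1(125.2) − 2(22.06) = 81.1
  Q: 0 + 3(22.06) = 66.17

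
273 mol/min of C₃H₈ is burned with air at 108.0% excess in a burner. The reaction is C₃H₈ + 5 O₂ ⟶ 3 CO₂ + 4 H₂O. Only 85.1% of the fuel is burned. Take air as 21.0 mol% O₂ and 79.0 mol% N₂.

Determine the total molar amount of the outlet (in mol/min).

Stoichiometric O₂ = 5 × 273 = 1365 mol/min; O₂ fed = 1365 × 2.080 = 2839 mol/min.
N₂ fed = 2839 × 79/21 = 10680 mol/min.
Fuel reacted = 0.851 × 273 → ξ = 232.3 mol/min.
Outlet (n = n₀ + ν ξ):
  C₃H₈: 273 − 1(232.3) = 40.68
  O₂: 2839 − 5(232.3) = 1678
  N₂: 10680 (inert)
  CO₂: 0 + 3(232.3) = 697
  H₂O: 0 + 4(232.3) = 929.3
Total out = 40.68 + 1678 + 10680 + 697 + 929.3 = 14030 mol/min.

14000 mol/min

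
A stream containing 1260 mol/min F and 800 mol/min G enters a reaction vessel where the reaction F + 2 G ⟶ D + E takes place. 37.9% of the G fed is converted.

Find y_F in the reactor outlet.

G reacted = 0.379 × 800 = 303.2 mol/min; ν_G = −2, so ξ = 303.2/2 = 151.6 mol/min.
Outlet amounts (n = n₀ + ν ξ):
  F: 1260 − 1(151.6) = 1108
  G: 800 − 2(151.6) = 496.8
  D: 0 + 1(151.6) = 151.6
  E: 0 + 1(151.6) = 151.6
Total out = 1908 mol/min; y_F = 1108 / 1908 = 0.5808.

0.581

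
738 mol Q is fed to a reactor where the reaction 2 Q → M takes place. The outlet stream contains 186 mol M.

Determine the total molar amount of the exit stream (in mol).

For M: n = n₀ + 1ξ → 186 = 0 + 1ξ, giving ξ = 186 mol.
Outlet amounts (n = n₀ + ν ξ):
  Q: 738 − 2(186) = 366
  M: 0 + 1(186) = 186
Total out = 366 + 186 = 552 mol.

552 mol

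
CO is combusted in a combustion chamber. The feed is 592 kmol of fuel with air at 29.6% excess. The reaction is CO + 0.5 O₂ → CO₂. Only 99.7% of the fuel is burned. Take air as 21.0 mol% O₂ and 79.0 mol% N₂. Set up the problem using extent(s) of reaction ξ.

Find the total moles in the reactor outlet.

2120 kmol

Stoichiometric O₂ = 0.5 × 592 = 296 kmol; O₂ fed = 296 × 1.296 = 383.6 kmol.
N₂ fed = 383.6 × 79/21 = 1443 kmol.
Fuel reacted = 0.997 × 592 → ξ = 590.2 kmol.
Outlet (n = n₀ + ν ξ):
  CO: 592 − 1(590.2) = 1.776
  O₂: 383.6 − 0.5(590.2) = 88.5
  N₂: 1443 (inert)
  CO₂: 0 + 1(590.2) = 590.2
Total out = 1.776 + 88.5 + 1443 + 590.2 = 2124 kmol.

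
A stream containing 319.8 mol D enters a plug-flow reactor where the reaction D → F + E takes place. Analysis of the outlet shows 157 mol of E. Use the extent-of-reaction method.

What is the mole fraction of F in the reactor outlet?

For E: n = n₀ + 1ξ → 157 = 0 + 1ξ, giving ξ = 157 mol.
Outlet amounts (n = n₀ + ν ξ):
  D: 319.8 − 1(157) = 162.8
  F: 0 + 1(157) = 157
  E: 0 + 1(157) = 157
Total out = 476.8 mol; y_F = 157 / 476.8 = 0.3293.

0.329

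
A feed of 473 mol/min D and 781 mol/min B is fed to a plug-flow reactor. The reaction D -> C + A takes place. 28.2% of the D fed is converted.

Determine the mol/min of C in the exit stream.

133 mol/min

D reacted = 0.282 × 473 = 133.4 mol/min; ν_D = −1, so ξ = 133.4/1 = 133.4 mol/min.
Outlet amounts (n = n₀ + ν ξ):
  D: 473 − 1(133.4) = 339.6
  C: 0 + 1(133.4) = 133.4
  A: 0 + 1(133.4) = 133.4
  B: 781 (inert)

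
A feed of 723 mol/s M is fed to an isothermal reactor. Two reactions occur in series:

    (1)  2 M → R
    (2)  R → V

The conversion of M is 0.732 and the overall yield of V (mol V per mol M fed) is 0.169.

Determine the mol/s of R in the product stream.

Conversion of M: M consumed = 2ξ₁ = 0.732 × 723 → ξ₁ = 264.6 mol/s.
Yield of V: 1ξ₂ / 723 = 0.169 → ξ₂ = 122.2 mol/s.
Outlet amounts (n = n₀ + Σ ν·ξ):
  M: 723 − 2(264.6) = 193.8
  R: 0 + 1(264.6) − 1(122.2) = 142.4
  V: 0 + 1(122.2) = 122.2

142 mol/s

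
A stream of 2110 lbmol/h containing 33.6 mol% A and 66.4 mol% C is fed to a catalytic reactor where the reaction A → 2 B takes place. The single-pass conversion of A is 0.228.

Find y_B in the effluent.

A reacted = 0.228 × 709 = 161.6 lbmol/h; ν_A = −1, so ξ = 161.6/1 = 161.6 lbmol/h.
Outlet amounts (n = n₀ + ν ξ):
  A: 709 − 1(161.6) = 547.3
  B: 0 + 2(161.6) = 323.3
  C: 1401 (inert)
Total out = 2272 lbmol/h; y_B = 323.3 / 2272 = 0.1423.

0.142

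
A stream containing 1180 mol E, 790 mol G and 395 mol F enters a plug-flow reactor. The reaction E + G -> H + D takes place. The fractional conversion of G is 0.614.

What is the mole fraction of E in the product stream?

G reacted = 0.614 × 790 = 485.1 mol; ν_G = −1, so ξ = 485.1/1 = 485.1 mol.
Outlet amounts (n = n₀ + ν ξ):
  E: 1180 − 1(485.1) = 694.9
  G: 790 − 1(485.1) = 304.9
  H: 0 + 1(485.1) = 485.1
  D: 0 + 1(485.1) = 485.1
  F: 395 (inert)
Total out = 2365 mol; y_E = 694.9 / 2365 = 0.2938.

0.294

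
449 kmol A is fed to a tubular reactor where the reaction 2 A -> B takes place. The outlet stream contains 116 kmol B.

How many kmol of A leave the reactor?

217 kmol

For B: n = n₀ + 1ξ → 116 = 0 + 1ξ, giving ξ = 116 kmol.
Outlet amounts (n = n₀ + ν ξ):
  A: 449 − 2(116) = 217
  B: 0 + 1(116) = 116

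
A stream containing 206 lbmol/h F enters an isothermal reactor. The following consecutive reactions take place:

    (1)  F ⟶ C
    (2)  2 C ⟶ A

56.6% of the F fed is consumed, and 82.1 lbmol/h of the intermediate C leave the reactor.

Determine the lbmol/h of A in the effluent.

17.2 lbmol/h

Conversion of F: F consumed = 1ξ₁ = 0.566 × 206 → ξ₁ = 116.6 lbmol/h.
C balance: n_C = 0 + 1ξ₁ − 2ξ₂ = 82.1 → ξ₂ = (1·116.6 − 82.1)/2 = 17.25 lbmol/h.
Outlet amounts (n = n₀ + Σ ν·ξ):
  F: 206 − 1(116.6) = 89.4
  C: 0 + 1(116.6) − 2(17.25) = 82.1
  A: 0 + 1(17.25) = 17.25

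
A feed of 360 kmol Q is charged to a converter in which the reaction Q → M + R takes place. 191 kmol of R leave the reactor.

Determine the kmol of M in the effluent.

For R: n = n₀ + 1ξ → 191 = 0 + 1ξ, giving ξ = 191 kmol.
Outlet amounts (n = n₀ + ν ξ):
  Q: 360 − 1(191) = 169
  M: 0 + 1(191) = 191
  R: 0 + 1(191) = 191

191 kmol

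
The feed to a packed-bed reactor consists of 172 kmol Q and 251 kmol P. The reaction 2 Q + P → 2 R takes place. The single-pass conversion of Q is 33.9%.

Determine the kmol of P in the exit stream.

Q reacted = 0.339 × 172 = 58.31 kmol; ν_Q = −2, so ξ = 58.31/2 = 29.15 kmol.
Outlet amounts (n = n₀ + ν ξ):
  Q: 172 − 2(29.15) = 113.7
  P: 251 − 1(29.15) = 221.8
  R: 0 + 2(29.15) = 58.31

222 kmol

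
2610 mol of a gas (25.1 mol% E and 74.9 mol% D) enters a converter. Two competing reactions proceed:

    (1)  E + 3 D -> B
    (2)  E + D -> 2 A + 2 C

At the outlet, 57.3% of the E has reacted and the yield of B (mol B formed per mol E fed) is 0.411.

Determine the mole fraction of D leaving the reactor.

0.517

Yield of B: 1ξ₁ / 655.1 = 0.411 → ξ₁ = 269.3 mol.
Conversion of E: 1ξ₁ + 1ξ₂ = 0.573 × 655.1 = 375.4 → ξ₂ = 106.1 mol.
Outlet amounts (n = n₀ + Σ ν·ξ):
  E: 655.1 − 1(269.3) − 1(106.1) = 279.7
  D: 1955 − 3(269.3) − 1(106.1) = 1041
  B: 0 + 1(269.3) = 269.3
  A: 0 + 2(106.1) = 212.3
  C: 0 + 2(106.1) = 212.3
Total out = 2015 mol; y_D = 1041 / 2015 = 0.5168.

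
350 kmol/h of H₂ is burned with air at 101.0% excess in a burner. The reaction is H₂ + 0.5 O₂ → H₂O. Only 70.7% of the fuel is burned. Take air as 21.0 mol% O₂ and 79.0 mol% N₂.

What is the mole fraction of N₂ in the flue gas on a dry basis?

Stoichiometric O₂ = 0.5 × 350 = 175 kmol/h; O₂ fed = 175 × 2.010 = 351.7 kmol/h.
N₂ fed = 351.7 × 79/21 = 1323 kmol/h.
Fuel reacted = 0.707 × 350 → ξ = 247.4 kmol/h.
Outlet (n = n₀ + ν ξ):
  H₂: 350 − 1(247.4) = 102.6
  O₂: 351.7 − 0.5(247.4) = 228
  N₂: 1323 (inert)
  H₂O: 0 + 1(247.4) = 247.4
Dry total = 1654 kmol/h; y_N₂ (dry) = 1323 / 1654 = 0.8001.

0.8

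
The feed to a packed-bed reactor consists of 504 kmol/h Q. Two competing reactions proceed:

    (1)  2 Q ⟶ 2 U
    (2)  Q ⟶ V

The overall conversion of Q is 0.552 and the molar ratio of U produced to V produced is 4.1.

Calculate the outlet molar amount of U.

224 kmol/h

Conversion of Q: Q consumed = 0.552 × 504 = 278.2 kmol/h = 2ξ₁ + 1ξ₂.
Selectivity: 2ξ₁ / (1ξ₂) = 4.1 → ξ₁ = 2.05 ξ₂.
Substitute: (2·2.05 + 1) ξ₂ = 278.2 → ξ₂ = 54.55 kmol/h, ξ₁ = 111.8 kmol/h.
Outlet amounts (n = n₀ + Σ ν·ξ):
  Q: 504 − 2(111.8) − 1(54.55) = 225.8
  U: 0 + 2(111.8) = 223.7
  V: 0 + 1(54.55) = 54.55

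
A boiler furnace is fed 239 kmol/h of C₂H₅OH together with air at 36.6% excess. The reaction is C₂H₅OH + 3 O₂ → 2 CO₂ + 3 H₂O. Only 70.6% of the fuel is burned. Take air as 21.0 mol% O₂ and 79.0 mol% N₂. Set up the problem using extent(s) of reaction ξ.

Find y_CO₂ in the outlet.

Stoichiometric O₂ = 3 × 239 = 717 kmol/h; O₂ fed = 717 × 1.366 = 979.4 kmol/h.
N₂ fed = 979.4 × 79/21 = 3684 kmol/h.
Fuel reacted = 0.706 × 239 → ξ = 168.7 kmol/h.
Outlet (n = n₀ + ν ξ):
  C₂H₅OH: 239 − 1(168.7) = 70.27
  O₂: 979.4 − 3(168.7) = 473.2
  N₂: 3684 (inert)
  CO₂: 0 + 2(168.7) = 337.5
  H₂O: 0 + 3(168.7) = 506.2
Total out = 5072 kmol/h; y_CO₂ = 337.5 / 5072 = 0.06654.

0.0665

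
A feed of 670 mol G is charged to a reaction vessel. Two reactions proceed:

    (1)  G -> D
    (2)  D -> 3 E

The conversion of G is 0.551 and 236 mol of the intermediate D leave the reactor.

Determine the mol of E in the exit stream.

Conversion of G: G consumed = 1ξ₁ = 0.551 × 670 → ξ₁ = 369.2 mol.
D balance: n_D = 0 + 1ξ₁ − 1ξ₂ = 236 → ξ₂ = (1·369.2 − 236)/1 = 133.2 mol.
Outlet amounts (n = n₀ + Σ ν·ξ):
  G: 670 − 1(369.2) = 300.8
  D: 0 + 1(369.2) − 1(133.2) = 236
  E: 0 + 3(133.2) = 399.5

400 mol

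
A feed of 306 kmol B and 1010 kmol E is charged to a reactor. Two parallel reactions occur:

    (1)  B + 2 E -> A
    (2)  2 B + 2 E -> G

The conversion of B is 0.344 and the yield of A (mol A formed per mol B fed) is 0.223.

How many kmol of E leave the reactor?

Yield of A: 1ξ₁ / 306 = 0.223 → ξ₁ = 68.24 kmol.
Conversion of B: 1ξ₁ + 2ξ₂ = 0.344 × 306 = 105.3 → ξ₂ = 18.51 kmol.
Outlet amounts (n = n₀ + Σ ν·ξ):
  B: 306 − 1(68.24) − 2(18.51) = 200.7
  E: 1010 − 2(68.24) − 2(18.51) = 836.5
  A: 0 + 1(68.24) = 68.24
  G: 0 + 1(18.51) = 18.51

836 kmol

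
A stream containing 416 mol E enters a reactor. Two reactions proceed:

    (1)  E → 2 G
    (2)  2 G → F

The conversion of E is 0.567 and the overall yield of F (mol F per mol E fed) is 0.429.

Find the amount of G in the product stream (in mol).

115 mol

Conversion of E: E consumed = 1ξ₁ = 0.567 × 416 → ξ₁ = 235.9 mol.
Yield of F: 1ξ₂ / 416 = 0.429 → ξ₂ = 178.5 mol.
Outlet amounts (n = n₀ + Σ ν·ξ):
  E: 416 − 1(235.9) = 180.1
  G: 0 + 2(235.9) − 2(178.5) = 114.8
  F: 0 + 1(178.5) = 178.5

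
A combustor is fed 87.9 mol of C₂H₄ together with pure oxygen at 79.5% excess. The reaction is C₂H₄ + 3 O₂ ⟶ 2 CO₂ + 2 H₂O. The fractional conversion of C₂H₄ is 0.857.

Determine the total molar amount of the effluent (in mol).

561 mol

Stoichiometric O₂ = 3 × 87.9 = 263.7 mol; O₂ fed = 263.7 × 1.795 = 473.3 mol.
Fuel reacted = 0.857 × 87.9 → ξ = 75.33 mol.
Outlet (n = n₀ + ν ξ):
  C₂H₄: 87.9 − 1(75.33) = 12.57
  O₂: 473.3 − 3(75.33) = 247.4
  CO₂: 0 + 2(75.33) = 150.7
  H₂O: 0 + 2(75.33) = 150.7
Total out = 12.57 + 247.4 + 150.7 + 150.7 = 561.2 mol.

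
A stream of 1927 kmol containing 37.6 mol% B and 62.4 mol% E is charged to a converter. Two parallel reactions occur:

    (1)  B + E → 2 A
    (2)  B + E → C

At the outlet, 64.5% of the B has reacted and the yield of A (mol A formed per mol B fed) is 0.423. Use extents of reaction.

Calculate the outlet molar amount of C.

314 kmol

Yield of A: 2ξ₁ / 724.6 = 0.423 → ξ₁ = 153.2 kmol.
Conversion of B: 1ξ₁ + 1ξ₂ = 0.645 × 724.6 = 467.3 → ξ₂ = 314.1 kmol.
Outlet amounts (n = n₀ + Σ ν·ξ):
  B: 724.6 − 1(153.2) − 1(314.1) = 257.2
  E: 1202 − 1(153.2) − 1(314.1) = 735.1
  A: 0 + 2(153.2) = 306.5
  C: 0 + 1(314.1) = 314.1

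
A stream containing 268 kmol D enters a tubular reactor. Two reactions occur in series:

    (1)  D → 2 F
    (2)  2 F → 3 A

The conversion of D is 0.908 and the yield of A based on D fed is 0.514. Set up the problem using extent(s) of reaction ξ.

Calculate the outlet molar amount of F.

Conversion of D: D consumed = 1ξ₁ = 0.908 × 268 → ξ₁ = 243.3 kmol.
Yield of A: 3ξ₂ / 268 = 0.514 → ξ₂ = 45.92 kmol.
Outlet amounts (n = n₀ + Σ ν·ξ):
  D: 268 − 1(243.3) = 24.66
  F: 0 + 2(243.3) − 2(45.92) = 394.9
  A: 0 + 3(45.92) = 137.8

395 kmol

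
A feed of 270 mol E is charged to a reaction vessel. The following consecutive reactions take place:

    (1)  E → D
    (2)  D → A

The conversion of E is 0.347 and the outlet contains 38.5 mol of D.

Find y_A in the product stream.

0.204

Conversion of E: E consumed = 1ξ₁ = 0.347 × 270 → ξ₁ = 93.69 mol.
D balance: n_D = 0 + 1ξ₁ − 1ξ₂ = 38.5 → ξ₂ = (1·93.69 − 38.5)/1 = 55.19 mol.
Outlet amounts (n = n₀ + Σ ν·ξ):
  E: 270 − 1(93.69) = 176.3
  D: 0 + 1(93.69) − 1(55.19) = 38.5
  A: 0 + 1(55.19) = 55.19
Total out = 270 mol; y_A = 55.19 / 270 = 0.2044.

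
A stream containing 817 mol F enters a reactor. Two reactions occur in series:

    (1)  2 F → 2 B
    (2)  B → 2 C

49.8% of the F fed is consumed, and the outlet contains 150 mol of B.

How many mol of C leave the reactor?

514 mol

Conversion of F: F consumed = 2ξ₁ = 0.498 × 817 → ξ₁ = 203.4 mol.
B balance: n_B = 0 + 2ξ₁ − 1ξ₂ = 150 → ξ₂ = (2·203.4 − 150)/1 = 256.9 mol.
Outlet amounts (n = n₀ + Σ ν·ξ):
  F: 817 − 2(203.4) = 410.1
  B: 0 + 2(203.4) − 1(256.9) = 150
  C: 0 + 2(256.9) = 513.7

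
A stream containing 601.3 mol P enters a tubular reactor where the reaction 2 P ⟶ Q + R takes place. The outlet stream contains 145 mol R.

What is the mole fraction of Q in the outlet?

0.241

For R: n = n₀ + 1ξ → 145 = 0 + 1ξ, giving ξ = 145 mol.
Outlet amounts (n = n₀ + ν ξ):
  P: 601.3 − 2(145) = 311.3
  Q: 0 + 1(145) = 145
  R: 0 + 1(145) = 145
Total out = 601.3 mol; y_Q = 145 / 601.3 = 0.2411.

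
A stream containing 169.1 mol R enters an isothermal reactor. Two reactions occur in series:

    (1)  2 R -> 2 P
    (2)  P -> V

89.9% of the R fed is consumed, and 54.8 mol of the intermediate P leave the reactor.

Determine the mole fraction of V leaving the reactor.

Conversion of R: R consumed = 2ξ₁ = 0.899 × 169.1 → ξ₁ = 76.01 mol.
P balance: n_P = 0 + 2ξ₁ − 1ξ₂ = 54.8 → ξ₂ = (2·76.01 − 54.8)/1 = 97.22 mol.
Outlet amounts (n = n₀ + Σ ν·ξ):
  R: 169.1 − 2(76.01) = 17.08
  P: 0 + 2(76.01) − 1(97.22) = 54.8
  V: 0 + 1(97.22) = 97.22
Total out = 169.1 mol; y_V = 97.22 / 169.1 = 0.5749.

0.575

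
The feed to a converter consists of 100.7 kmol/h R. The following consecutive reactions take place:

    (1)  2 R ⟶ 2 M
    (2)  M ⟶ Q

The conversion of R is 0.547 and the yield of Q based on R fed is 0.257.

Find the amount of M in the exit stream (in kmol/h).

29.2 kmol/h

Conversion of R: R consumed = 2ξ₁ = 0.547 × 100.7 → ξ₁ = 27.54 kmol/h.
Yield of Q: 1ξ₂ / 100.7 = 0.257 → ξ₂ = 25.88 kmol/h.
Outlet amounts (n = n₀ + Σ ν·ξ):
  R: 100.7 − 2(27.54) = 45.62
  M: 0 + 2(27.54) − 1(25.88) = 29.2
  Q: 0 + 1(25.88) = 25.88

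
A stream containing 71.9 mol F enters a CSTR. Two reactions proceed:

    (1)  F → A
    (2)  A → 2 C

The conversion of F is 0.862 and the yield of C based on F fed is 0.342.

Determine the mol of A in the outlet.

Conversion of F: F consumed = 1ξ₁ = 0.862 × 71.9 → ξ₁ = 61.98 mol.
Yield of C: 2ξ₂ / 71.9 = 0.342 → ξ₂ = 12.29 mol.
Outlet amounts (n = n₀ + Σ ν·ξ):
  F: 71.9 − 1(61.98) = 9.922
  A: 0 + 1(61.98) − 1(12.29) = 49.68
  C: 0 + 2(12.29) = 24.59

49.7 mol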